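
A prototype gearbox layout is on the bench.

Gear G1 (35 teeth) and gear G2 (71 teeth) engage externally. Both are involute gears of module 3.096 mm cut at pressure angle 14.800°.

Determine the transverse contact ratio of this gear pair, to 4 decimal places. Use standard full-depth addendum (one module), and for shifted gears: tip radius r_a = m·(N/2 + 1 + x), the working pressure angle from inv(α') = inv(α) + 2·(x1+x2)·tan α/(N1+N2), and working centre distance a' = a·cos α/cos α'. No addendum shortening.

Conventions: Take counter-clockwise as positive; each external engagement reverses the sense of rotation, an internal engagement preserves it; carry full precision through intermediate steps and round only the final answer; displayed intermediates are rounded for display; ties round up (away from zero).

recognized (one external pair, fixed centres): single-mesh tooth geometry, m = 3.096, N1 = 35, N2 = 71
base radii: r_b1 = 52.382491, r_b2 = 106.261625
tip radii: r_a1 = 57.276000, r_a2 = 113.004000
no profile shift: α' = α, a' = a
action lengths: √(r_a1²−r_b1²) = 23.164947, √(r_a2²−r_b2²) = 38.449591
base pitch p_b = π·m·cos α = 9.403683
CR = (23.164947 + 38.449591 − 164.088000·sin 14.80000°)/9.403683 = 2.094813
contact ratio ≈ 2.0948

2.0948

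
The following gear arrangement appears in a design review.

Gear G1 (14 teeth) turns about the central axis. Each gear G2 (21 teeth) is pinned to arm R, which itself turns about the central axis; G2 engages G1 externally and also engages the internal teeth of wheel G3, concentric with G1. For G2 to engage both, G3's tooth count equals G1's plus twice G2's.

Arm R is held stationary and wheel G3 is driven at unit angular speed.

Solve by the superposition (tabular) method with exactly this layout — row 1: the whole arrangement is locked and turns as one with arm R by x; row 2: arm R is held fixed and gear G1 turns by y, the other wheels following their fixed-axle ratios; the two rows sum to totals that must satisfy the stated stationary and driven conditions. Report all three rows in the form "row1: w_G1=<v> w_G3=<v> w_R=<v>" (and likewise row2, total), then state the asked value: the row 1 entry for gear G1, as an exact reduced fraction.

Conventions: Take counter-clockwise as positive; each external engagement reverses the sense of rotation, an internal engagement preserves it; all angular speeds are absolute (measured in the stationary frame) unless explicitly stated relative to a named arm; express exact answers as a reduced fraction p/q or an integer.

row1: w_G1=0 w_G3=0 w_R=0
row2: w_G1=-4 w_G3=1 w_R=0
total: w_G1=-4 w_G3=1 w_R=0
asked value: 0

class = planetary set [G3 = 14+2·21 = 56; Willis about the carrier]
row 1 (train locked, turned with arm): all members turn x
row 2 — arm fixed, fixed-axis ratios: sun y, ring −(14/56)·y, arm 0
boundary: total ω_arm = x = 0 and total ω_ring = x − (14/56)·y = 1  ⇒  y = -4, x = 0
row 2 ring = −(14/56)·(-4) = 1
totals (row 1 + row 2): sun 0 + (-4) = -4, ring 0 + 1 = 1, arm 0 + 0 = 0
asked cell (row1, sun) = 0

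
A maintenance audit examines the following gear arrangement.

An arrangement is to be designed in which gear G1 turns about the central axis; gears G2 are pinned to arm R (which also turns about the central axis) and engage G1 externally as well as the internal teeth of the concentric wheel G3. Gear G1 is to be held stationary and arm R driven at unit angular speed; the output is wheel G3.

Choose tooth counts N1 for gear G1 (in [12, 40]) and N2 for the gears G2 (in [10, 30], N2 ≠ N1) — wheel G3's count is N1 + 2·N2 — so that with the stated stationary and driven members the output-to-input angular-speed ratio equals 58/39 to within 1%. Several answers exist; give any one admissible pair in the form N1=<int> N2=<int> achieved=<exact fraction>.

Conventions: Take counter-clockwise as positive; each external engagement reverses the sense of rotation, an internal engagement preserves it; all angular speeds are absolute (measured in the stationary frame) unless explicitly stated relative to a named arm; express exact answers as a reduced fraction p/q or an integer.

topology: planetary set — design target 58/39, arm = carrier (Willis)
Willis with ω_sun = 0: ω_ring/ω_arm = (N1+N3)/N3; set equal to 58/39  ⇒  N3/N1 = 1/(58/39 − 1) = 39/19
N3 = N1 + 2·N2  ⇒  N2/N1 = (N3/N1 − 1)/2 = (39/19 − 1)/2 = 10/19
smallest multiple with N1 ≥ 12 and N2 ≥ 10: k = 1  ⇒  N1 = 1·19 = 19, N2 = 1·10 = 10 (N1 ≤ 40, N2 ≤ 30, N2 ≠ N1 ✓), N3 = 19 + 2·10 = 39
check: (N1+N3)/N3 with N1 = 19, N3 = 39 gives 58/39; |achieved − target| = 0 ≤ 29/1950 ✓

N1=19 N2=10 achieved=58/39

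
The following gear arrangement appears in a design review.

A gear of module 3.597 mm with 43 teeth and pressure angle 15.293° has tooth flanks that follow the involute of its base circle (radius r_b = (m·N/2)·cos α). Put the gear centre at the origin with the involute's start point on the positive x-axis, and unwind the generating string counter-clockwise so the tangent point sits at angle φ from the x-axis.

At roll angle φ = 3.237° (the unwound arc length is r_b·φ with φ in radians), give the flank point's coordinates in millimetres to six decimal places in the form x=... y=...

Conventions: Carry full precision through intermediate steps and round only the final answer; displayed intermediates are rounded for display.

x=74.715978 y=0.004483

recognized (one wheel, involute flank): single-mesh tooth geometry, m = 3.597, N = 43
pitch radius r_p = m·N/2 = 3.597·43/2 = 77.335500
base radius r_b = r_p·cos α = 77.335500·cos 15.293° = 74.597023
roll angle φ = 3.237° = 0.05649631 rad
x = r_b·(cos φ + φ·sin φ) = 74.715978
y = r_b·(sin φ − φ·cos φ) = 0.004483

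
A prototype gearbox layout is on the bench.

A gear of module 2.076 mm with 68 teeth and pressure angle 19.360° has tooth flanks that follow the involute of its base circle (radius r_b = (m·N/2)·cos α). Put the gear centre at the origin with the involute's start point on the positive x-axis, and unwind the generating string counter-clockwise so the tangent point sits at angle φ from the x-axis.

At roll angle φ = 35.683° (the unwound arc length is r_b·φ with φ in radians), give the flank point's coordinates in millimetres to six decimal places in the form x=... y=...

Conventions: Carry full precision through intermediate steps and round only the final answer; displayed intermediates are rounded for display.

x=78.281661 y=5.156832

class = single-mesh tooth geometry [base-circle involute, m = 2.076, 68T]
pitch radius r_p = m·N/2 = 2.076·68/2 = 70.584000
base radius r_b = r_p·cos α = 70.584000·cos 19.360° = 66.592780
roll angle φ = 35.683° = 0.62278584 rad
x = r_b·(cos φ + φ·sin φ) = 78.281661
y = r_b·(sin φ − φ·cos φ) = 5.156832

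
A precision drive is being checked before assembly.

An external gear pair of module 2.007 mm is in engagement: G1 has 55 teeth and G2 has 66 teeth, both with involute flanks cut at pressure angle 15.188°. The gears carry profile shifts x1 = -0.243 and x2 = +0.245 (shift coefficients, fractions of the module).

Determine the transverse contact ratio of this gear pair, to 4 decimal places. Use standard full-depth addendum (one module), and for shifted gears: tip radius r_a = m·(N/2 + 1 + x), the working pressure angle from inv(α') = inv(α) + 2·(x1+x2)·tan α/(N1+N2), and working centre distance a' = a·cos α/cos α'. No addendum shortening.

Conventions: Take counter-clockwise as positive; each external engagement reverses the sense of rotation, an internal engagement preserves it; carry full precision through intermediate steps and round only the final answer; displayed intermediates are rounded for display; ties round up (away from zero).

2.1214

topology: single-mesh involute geometry — m = 2.007, 55T/66T pair
base radii: r_b1 = 53.264702, r_b2 = 63.917643
tip radii: r_a1 = 56.711799, r_a2 = 68.729715
inv(α') = inv(15.188°) + 2·(-0.243+0.245)·tan α/(55+66) = 0.00639747  ⇒  α' = 15.19497°
a' = a·cos α / cos α' = 121.4235·cos 15.188°/cos 15.19497° = 121.427513
action lengths: √(r_a1²−r_b1²) = 19.470481, √(r_a2²−r_b2²) = 25.264771
base pitch p_b = π·m·cos α = 6.084945
CR = (19.470481 + 25.264771 − 121.427513·sin 15.19497°)/6.084945 = 2.121391
contact ratio ≈ 2.1214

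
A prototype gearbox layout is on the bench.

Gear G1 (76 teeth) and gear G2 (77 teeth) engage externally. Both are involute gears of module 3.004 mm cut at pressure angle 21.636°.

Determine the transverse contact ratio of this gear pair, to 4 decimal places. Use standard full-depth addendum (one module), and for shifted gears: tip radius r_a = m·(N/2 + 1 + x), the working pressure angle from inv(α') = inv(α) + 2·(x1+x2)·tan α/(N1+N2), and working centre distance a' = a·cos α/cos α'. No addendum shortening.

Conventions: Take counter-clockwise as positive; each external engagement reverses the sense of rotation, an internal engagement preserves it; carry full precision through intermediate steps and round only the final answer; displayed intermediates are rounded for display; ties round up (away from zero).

topology: single-mesh involute geometry — m = 3.004, 76T/77T pair
base radii: r_b1 = 106.109421, r_b2 = 107.505598
tip radii: r_a1 = 117.156000, r_a2 = 118.658000
no profile shift: α' = α, a' = a
action lengths: √(r_a1²−r_b1²) = 49.662049, √(r_a2²−r_b2²) = 50.222180
base pitch p_b = π·m·cos α = 8.772436
CR = (49.662049 + 50.222180 − 229.806000·sin 21.63600°)/8.772436 = 1.727315
contact ratio ≈ 1.7273

1.7273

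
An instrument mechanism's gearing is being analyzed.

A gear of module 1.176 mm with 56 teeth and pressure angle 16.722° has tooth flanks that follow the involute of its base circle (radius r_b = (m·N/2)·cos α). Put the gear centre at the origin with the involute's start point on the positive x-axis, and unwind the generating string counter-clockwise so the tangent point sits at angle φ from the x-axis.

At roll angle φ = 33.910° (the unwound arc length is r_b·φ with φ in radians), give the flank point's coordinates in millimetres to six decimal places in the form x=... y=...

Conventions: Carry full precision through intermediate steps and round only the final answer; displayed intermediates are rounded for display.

x=36.584295 y=2.103804

topology: single-mesh involute geometry — m = 1.176, N = 56
pitch radius r_p = m·N/2 = 1.176·56/2 = 32.928000
base radius r_b = r_p·cos α = 32.928000·cos 16.722° = 31.535544
roll angle φ = 33.910° = 0.59184115 rad
x = r_b·(cos φ + φ·sin φ) = 36.584295
y = r_b·(sin φ − φ·cos φ) = 2.103804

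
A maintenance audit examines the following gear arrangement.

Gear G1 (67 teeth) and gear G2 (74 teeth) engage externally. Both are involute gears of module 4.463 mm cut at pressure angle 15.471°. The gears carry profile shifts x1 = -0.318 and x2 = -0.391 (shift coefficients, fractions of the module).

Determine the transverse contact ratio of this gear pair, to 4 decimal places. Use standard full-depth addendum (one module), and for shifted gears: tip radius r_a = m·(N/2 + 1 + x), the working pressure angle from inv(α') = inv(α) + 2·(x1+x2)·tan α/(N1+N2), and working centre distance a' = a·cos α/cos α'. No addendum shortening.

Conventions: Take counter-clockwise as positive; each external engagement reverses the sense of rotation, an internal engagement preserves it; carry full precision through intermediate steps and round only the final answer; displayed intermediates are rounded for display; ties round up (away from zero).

recognized (one external pair, fixed centres): single-mesh tooth geometry, m = 4.463, N1 = 67, N2 = 74
base radii: r_b1 = 144.093075, r_b2 = 159.147576
tip radii: r_a1 = 152.554266, r_a2 = 167.848967
inv(α') = inv(15.471°) + 2·(-0.318-0.391)·tan α/(67+74) = 0.00397616  ⇒  α' = 13.00083°
a' = a·cos α / cos α' = 314.6415·cos 15.471°/cos 13.00083° = 311.218166
action lengths: √(r_a1²−r_b1²) = 50.099797, √(r_a2²−r_b2²) = 53.341586
base pitch p_b = π·m·cos α = 13.512888
CR = (50.099797 + 53.341586 − 311.218166·sin 13.00083°)/13.512888 = 2.473797
contact ratio ≈ 2.4738

2.4738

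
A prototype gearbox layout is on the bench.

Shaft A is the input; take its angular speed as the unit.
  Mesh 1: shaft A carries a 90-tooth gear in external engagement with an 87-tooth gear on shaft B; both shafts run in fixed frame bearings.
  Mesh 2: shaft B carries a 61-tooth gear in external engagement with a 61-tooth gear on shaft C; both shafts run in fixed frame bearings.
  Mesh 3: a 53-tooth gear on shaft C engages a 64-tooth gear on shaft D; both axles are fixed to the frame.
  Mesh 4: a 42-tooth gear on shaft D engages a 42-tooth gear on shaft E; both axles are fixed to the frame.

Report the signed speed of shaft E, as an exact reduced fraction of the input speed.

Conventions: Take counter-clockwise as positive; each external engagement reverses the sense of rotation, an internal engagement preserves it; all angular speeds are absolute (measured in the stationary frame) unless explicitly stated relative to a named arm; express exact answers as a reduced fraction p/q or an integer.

4-mesh fixed-axis compound train (all bearings frame-fixed)
mesh 1 [90T→87T]: |ω|/ω_in = 1×90/87 = 30/29, sense flips to −
mesh 2 [61T→61T]: |ω|/ω_in = (30/29)×61/61 = 30/29, sense flips to +
mesh 3 [53T→64T]: |ω|/ω_in = (30/29)×53/64 = 795/928, sense flips to −
mesh 4 [42T→42T]: |ω|/ω_in = (795/928)×42/42 = 795/928, sense flips to +
signed output speed (× input speed) = 795/928

795/928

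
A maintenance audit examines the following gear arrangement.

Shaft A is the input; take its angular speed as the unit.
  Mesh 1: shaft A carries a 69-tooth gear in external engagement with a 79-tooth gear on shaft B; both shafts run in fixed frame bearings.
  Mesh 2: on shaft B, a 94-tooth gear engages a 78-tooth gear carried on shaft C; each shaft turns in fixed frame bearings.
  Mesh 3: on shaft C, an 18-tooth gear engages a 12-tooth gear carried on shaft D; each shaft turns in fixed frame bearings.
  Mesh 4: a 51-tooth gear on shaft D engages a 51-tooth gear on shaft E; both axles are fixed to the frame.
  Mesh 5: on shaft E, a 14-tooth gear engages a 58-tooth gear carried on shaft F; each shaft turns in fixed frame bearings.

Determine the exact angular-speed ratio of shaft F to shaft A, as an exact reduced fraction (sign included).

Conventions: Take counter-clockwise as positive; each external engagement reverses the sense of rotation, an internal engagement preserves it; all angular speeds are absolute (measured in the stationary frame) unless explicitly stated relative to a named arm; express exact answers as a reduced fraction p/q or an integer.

class = fixed-axis compound train [5 meshes; 5 ratios multiply, 5 sense flips]
mesh 1 [69T→79T]: running ratio 69/79, sense −
mesh 2 [94T→78T]: running ratio 1081/1027, sense +
mesh 3 [18T→12T]: running ratio 3243/2054, sense −
mesh 4 [51T→51T]: running ratio 3243/2054, sense +
mesh 5 [14T→58T]: running ratio 22701/59566, sense −
ω_out/ω_in = -22701/59566

-22701/59566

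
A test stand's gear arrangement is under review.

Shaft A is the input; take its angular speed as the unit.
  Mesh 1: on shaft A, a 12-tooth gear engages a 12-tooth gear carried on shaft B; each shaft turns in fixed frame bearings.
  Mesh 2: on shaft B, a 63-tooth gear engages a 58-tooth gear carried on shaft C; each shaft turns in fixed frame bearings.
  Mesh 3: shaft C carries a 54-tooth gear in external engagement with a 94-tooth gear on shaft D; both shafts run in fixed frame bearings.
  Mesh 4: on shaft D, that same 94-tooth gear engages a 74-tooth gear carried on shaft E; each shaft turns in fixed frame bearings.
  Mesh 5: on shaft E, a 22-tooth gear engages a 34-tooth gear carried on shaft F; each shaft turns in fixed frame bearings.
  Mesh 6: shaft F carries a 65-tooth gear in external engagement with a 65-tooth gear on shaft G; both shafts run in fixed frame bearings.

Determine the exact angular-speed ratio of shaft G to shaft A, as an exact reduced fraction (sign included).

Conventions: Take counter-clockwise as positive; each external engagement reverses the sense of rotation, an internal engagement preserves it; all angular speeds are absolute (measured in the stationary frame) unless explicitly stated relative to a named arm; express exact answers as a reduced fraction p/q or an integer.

class = fixed-axis compound train [6 meshes; 6 ratios multiply, 6 sense flips]
mesh 1 [12T→12T]: running ratio 1, sense −
mesh 2 [63T→58T]: running ratio 63/58, sense +
mesh 3 [54T→94T]: running ratio 1701/2726, sense −
mesh 4 [94T→74T]: running ratio 1701/2146, sense +
mesh 5 [22T→34T]: running ratio 18711/36482, sense −
mesh 6 [65T→65T]: running ratio 18711/36482, sense +
ω_out/ω_in = 18711/36482

18711/36482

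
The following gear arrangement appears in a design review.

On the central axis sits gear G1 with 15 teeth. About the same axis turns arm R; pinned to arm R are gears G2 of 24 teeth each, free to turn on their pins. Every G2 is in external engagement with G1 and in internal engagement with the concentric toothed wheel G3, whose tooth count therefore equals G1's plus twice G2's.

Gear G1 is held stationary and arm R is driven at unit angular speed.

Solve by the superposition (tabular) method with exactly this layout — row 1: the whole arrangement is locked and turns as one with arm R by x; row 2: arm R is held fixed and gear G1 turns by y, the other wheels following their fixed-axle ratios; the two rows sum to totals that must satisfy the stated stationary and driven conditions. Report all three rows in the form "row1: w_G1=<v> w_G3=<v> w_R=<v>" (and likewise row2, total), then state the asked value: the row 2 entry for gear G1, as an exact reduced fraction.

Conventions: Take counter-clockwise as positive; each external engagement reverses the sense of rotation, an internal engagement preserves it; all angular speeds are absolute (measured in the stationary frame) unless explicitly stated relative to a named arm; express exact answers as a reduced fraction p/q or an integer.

row1: w_G1=1 w_G3=1 w_R=1
row2: w_G1=-1 w_G3=5/21 w_R=0
total: w_G1=0 w_G3=26/21 w_R=1
asked value: -1

class = planetary set [G3 = 15+2·24 = 63; Willis about the carrier]
row 1 — lock + rotate with arm: ω_sun = ω_ring = ω_arm = x
row 2 (arm held, sun turns y): ω_ring = −(15/63)·y, ω_arm = 0
boundary: total ω_sun = x + y = 0 and total ω_arm = x = 1  ⇒  y = -1, x = 1
row 2 ring = −(15/63)·(-1) = 5/21
totals (row 1 + row 2): sun 1 + (-1) = 0, ring 1 + 5/21 = 26/21, arm 1 + 0 = 1
asked cell (row2, sun) = -1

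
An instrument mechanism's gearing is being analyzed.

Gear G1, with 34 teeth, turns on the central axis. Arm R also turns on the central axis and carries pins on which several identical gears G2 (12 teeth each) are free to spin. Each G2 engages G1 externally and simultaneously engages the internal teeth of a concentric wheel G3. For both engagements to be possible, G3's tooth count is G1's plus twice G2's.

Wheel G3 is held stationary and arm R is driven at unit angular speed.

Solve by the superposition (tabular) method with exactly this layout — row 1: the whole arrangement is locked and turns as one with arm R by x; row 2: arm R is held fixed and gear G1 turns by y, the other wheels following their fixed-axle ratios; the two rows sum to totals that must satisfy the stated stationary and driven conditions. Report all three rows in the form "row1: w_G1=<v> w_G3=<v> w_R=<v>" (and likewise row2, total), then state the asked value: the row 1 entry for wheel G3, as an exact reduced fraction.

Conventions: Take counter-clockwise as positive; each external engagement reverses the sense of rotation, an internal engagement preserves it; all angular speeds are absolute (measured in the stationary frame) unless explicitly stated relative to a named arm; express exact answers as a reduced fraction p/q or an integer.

recognized (axles ride arm R): planetary set, 34/12/58 teeth
row 1 — lock + rotate with arm: ω_sun = ω_ring = ω_arm = x
row 2 (arm held, sun turns y): ω_ring = −(34/58)·y, ω_arm = 0
boundary: total ω_ring = x − (34/58)·y = 0 and total ω_arm = x = 1  ⇒  y = 29/17, x = 1
row 2 ring = −(34/58)·29/17 = -1
totals (row 1 + row 2): sun 1 + 29/17 = 46/17, ring 1 + (-1) = 0, arm 1 + 0 = 1
asked cell (row1, ring) = 1

row1: w_G1=1 w_G3=1 w_R=1
row2: w_G1=29/17 w_G3=-1 w_R=0
total: w_G1=46/17 w_G3=0 w_R=1
asked value: 1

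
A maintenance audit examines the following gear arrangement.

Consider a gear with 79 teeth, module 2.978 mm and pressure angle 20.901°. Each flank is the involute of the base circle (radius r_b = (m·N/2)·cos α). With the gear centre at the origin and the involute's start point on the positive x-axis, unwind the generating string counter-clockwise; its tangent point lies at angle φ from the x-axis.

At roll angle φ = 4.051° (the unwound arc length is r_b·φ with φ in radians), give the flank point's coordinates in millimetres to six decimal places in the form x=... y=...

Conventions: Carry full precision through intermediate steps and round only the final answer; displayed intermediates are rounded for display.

class = single-mesh tooth geometry [base-circle involute, m = 2.978, 79T]
pitch radius r_p = m·N/2 = 2.978·79/2 = 117.631000
base radius r_b = r_p·cos α = 117.631000·cos 20.901° = 109.890674
roll angle φ = 4.051° = 0.07070329 rad
x = r_b·(cos φ + φ·sin φ) = 110.165000
y = r_b·(sin φ − φ·cos φ) = 0.012940

x=110.165000 y=0.012940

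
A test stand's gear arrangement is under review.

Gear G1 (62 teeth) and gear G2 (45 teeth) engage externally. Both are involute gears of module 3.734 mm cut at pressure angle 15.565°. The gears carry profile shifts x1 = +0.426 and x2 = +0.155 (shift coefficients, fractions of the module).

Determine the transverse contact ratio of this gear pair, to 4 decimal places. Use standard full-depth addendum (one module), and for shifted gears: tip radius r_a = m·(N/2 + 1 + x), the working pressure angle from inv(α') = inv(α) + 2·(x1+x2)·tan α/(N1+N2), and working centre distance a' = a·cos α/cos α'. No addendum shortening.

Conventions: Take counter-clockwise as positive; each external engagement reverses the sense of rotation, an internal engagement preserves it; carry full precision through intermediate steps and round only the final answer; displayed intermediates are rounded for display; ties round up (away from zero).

1.9276

single-mesh involute tooth geometry (62T engaging 45T at module 3.734)
base radii: r_b1 = 111.508914, r_b2 = 80.933889
tip radii: r_a1 = 121.078684, r_a2 = 88.327770
inv(α') = inv(15.565°) + 2·(+0.426+0.155)·tan α/(62+45) = 0.00991111  ⇒  α' = 17.52586°
a' = a·cos α / cos α' = 199.7690·cos 15.565°/cos 17.52586° = 201.810624
action lengths: √(r_a1²−r_b1²) = 47.178488, √(r_a2²−r_b2²) = 35.376553
base pitch p_b = π·m·cos α = 11.300503
CR = (47.178488 + 35.376553 − 201.810624·sin 17.52586°)/11.300503 = 1.927574
contact ratio ≈ 1.9276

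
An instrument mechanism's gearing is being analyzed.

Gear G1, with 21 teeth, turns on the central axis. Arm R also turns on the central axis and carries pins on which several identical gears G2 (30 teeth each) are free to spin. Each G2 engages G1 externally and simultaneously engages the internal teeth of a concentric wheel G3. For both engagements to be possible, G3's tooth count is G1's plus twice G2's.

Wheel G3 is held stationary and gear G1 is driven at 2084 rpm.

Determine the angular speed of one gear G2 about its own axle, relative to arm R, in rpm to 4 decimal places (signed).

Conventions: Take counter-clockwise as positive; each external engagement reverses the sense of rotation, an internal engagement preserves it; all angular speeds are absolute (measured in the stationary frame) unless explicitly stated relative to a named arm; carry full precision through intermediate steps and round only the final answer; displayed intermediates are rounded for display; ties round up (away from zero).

-1158.4588 rpm

class = planetary set [G3 = 21+2·30 = 81; Willis about the carrier]
normalise by the input: solve with ω_sun = 1, then scale by 2084 rpm
ring teeth: 21 + 2·30 = 81
21(ω_sun−ω_arm) = −81(ω_ring−ω_arm),  ω_ring = 0, ω_sun = 1
21(1−ω_arm) = −81(0−ω_arm)  ⇒  102·ω_arm = 21  ⇒  ω_arm = 7/34
sun–planet mesh: 21·(1−7/34) = −30·(ω_p−ω_arm)  ⇒  ω_p−ω_arm = -189/340
scale: ω_p−ω_arm = -189/340 × 2084 rpm = -1158.4588 rpm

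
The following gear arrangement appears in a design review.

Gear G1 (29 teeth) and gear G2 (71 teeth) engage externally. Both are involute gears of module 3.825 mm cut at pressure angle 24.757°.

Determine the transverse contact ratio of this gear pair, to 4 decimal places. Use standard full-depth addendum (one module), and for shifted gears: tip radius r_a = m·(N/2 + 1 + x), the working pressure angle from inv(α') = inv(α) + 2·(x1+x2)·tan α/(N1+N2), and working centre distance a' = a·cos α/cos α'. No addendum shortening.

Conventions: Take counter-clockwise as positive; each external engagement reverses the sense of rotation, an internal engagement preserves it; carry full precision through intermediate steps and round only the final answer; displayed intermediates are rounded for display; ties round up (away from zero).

class = single-mesh tooth geometry [involute pair 29T × 71T, m = 3.825]
base radii: r_b1 = 50.365054, r_b2 = 123.307545
tip radii: r_a1 = 59.287500, r_a2 = 139.612500
no profile shift: α' = α, a' = a
action lengths: √(r_a1²−r_b1²) = 31.278891, √(r_a2²−r_b2²) = 65.474419
base pitch p_b = π·m·cos α = 10.912171
CR = (31.278891 + 65.474419 − 191.250000·sin 24.75700°)/10.912171 = 1.527049
contact ratio ≈ 1.5270

1.5270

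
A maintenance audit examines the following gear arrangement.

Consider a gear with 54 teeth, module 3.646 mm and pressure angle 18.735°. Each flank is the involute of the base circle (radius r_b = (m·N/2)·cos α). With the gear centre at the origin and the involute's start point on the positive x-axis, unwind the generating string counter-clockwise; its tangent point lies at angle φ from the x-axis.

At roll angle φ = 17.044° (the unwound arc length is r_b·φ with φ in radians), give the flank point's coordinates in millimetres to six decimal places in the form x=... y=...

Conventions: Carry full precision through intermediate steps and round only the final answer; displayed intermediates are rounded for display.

x=97.259990 y=0.810801

recognized (one wheel, involute flank): single-mesh tooth geometry, m = 3.646, N = 54
pitch radius r_p = m·N/2 = 3.646·54/2 = 98.442000
base radius r_b = r_p·cos α = 98.442000·cos 18.735° = 93.225977
roll angle φ = 17.044° = 0.29747392 rad
x = r_b·(cos φ + φ·sin φ) = 97.259990
y = r_b·(sin φ − φ·cos φ) = 0.810801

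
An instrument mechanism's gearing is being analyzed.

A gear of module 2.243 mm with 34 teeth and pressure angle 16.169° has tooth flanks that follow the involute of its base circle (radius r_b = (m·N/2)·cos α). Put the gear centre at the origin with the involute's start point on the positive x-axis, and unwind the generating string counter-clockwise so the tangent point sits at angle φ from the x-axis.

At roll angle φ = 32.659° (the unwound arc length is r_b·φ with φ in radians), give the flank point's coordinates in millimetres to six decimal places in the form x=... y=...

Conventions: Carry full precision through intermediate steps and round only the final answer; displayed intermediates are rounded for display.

topology: single-mesh involute geometry — m = 2.243, N = 34
pitch radius r_p = m·N/2 = 2.243·34/2 = 38.131000
base radius r_b = r_p·cos α = 38.131000·cos 16.169° = 36.622709
roll angle φ = 32.659° = 0.57000708 rad
x = r_b·(cos φ + φ·sin φ) = 42.097608
y = r_b·(sin φ − φ·cos φ) = 2.188231

x=42.097608 y=2.188231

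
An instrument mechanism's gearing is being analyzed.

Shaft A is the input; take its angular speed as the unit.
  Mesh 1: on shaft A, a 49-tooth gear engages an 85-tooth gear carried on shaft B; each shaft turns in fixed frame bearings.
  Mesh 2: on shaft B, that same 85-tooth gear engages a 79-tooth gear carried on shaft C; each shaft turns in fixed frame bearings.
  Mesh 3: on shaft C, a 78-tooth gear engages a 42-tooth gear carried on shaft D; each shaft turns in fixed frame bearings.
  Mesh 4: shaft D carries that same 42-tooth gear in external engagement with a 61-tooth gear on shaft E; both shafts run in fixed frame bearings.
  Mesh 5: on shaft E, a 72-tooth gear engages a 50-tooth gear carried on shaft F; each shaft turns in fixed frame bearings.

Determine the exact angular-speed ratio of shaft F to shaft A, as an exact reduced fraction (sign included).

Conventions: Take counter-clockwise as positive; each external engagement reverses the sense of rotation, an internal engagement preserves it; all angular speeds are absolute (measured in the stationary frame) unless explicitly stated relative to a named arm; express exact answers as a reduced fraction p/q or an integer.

-137592/120475

class = fixed-axis compound train [5 meshes; 5 ratios multiply, 5 sense flips]
mesh 1 [49T→85T]: running ratio 49/85, sense −
mesh 2 [85T→79T]: running ratio 49/79, sense +
mesh 3 [78T→42T]: running ratio 91/79, sense −
mesh 4 [42T→61T]: running ratio 3822/4819, sense +
mesh 5 [72T→50T]: running ratio 137592/120475, sense −
ω_out/ω_in = -137592/120475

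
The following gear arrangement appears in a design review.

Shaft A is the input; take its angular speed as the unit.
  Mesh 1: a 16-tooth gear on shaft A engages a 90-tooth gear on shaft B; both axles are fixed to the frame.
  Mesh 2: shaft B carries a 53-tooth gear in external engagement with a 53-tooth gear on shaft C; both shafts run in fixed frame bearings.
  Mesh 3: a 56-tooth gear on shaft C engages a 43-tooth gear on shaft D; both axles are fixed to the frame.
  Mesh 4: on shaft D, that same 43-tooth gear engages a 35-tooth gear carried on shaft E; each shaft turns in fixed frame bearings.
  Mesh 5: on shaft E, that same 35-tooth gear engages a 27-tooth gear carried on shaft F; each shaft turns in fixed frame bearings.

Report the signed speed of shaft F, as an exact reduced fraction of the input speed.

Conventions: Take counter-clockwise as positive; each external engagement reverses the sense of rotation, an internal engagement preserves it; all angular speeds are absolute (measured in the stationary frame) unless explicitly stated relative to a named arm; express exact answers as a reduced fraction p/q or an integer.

-448/1215

5-mesh fixed-axis compound train (all bearings frame-fixed)
mesh 1 [16T→90T]: |ω|/ω_in = 1×16/90 = 8/45, sense flips to −
mesh 2 [53T→53T]: |ω|/ω_in = (8/45)×53/53 = 8/45, sense flips to +
mesh 3 [56T→43T]: |ω|/ω_in = (8/45)×56/43 = 448/1935, sense flips to −
mesh 4 [43T→35T]: |ω|/ω_in = (448/1935)×43/35 = 64/225, sense flips to +
mesh 5 [35T→27T]: |ω|/ω_in = (64/225)×35/27 = 448/1215, sense flips to −
signed output speed (× input speed) = -448/1215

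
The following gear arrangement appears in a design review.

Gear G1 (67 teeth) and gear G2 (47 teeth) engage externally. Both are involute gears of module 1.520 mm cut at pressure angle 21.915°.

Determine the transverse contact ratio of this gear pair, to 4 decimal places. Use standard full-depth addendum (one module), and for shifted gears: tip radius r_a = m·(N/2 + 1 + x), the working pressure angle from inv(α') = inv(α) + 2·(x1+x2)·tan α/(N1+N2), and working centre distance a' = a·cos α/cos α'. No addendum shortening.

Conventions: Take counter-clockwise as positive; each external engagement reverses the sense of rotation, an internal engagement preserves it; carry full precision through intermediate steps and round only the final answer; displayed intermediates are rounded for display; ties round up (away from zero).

single-mesh involute tooth geometry (67T engaging 47T at module 1.520)
base radii: r_b1 = 47.240448, r_b2 = 33.138822
tip radii: r_a1 = 52.440000, r_a2 = 37.240000
no profile shift: α' = α, a' = a
action lengths: √(r_a1²−r_b1²) = 22.766064, √(r_a2²−r_b2²) = 16.989293
base pitch p_b = π·m·cos α = 4.430157
CR = (22.766064 + 16.989293 − 86.640000·sin 21.91500°)/4.430157 = 1.674580
contact ratio ≈ 1.6746

1.6746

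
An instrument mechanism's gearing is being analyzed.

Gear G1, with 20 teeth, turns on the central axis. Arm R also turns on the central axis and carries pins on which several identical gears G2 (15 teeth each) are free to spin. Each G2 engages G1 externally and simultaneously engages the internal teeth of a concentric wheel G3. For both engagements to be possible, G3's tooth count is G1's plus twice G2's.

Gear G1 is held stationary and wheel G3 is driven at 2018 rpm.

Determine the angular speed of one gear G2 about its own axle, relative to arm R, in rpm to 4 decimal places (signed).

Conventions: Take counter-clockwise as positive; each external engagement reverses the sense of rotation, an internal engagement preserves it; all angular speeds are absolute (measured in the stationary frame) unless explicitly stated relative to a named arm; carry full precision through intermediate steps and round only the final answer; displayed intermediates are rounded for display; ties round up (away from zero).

topology: planetary set — G1 20T / G2 15T / G3 50T, arm = carrier (Willis)
normalise by the input: solve with ω_ring = 1, then scale by 2018 rpm
ring teeth: 20 + 2·15 = 50
20(ω_sun−ω_arm) = −50(ω_ring−ω_arm),  ω_sun = 0, ω_ring = 1
20(0−ω_arm) = −50(1−ω_arm)  ⇒  70·ω_arm = 50  ⇒  ω_arm = 5/7
sun–planet mesh: 20·(0−5/7) = −15·(ω_p−ω_arm)  ⇒  ω_p−ω_arm = 20/21
scale: ω_p−ω_arm = 20/21 × 2018 rpm = +1921.9048 rpm

+1921.9048 rpm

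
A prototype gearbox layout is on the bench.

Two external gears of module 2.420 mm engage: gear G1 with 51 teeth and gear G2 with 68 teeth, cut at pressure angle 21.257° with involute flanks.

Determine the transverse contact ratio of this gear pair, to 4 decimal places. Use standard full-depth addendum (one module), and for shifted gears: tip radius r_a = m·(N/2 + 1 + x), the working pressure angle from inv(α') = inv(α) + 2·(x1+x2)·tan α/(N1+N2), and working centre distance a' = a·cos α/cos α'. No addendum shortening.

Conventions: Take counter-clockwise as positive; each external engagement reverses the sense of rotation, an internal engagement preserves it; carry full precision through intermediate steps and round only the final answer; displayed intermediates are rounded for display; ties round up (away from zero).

1.7137

single-mesh involute tooth geometry (51T engaging 68T at module 2.420)
base radii: r_b1 = 57.511473, r_b2 = 76.681964
tip radii: r_a1 = 64.130000, r_a2 = 84.700000
no profile shift: α' = α, a' = a
action lengths: √(r_a1²−r_b1²) = 28.374062, √(r_a2²−r_b2²) = 35.971745
base pitch p_b = π·m·cos α = 7.085397
CR = (28.374062 + 35.971745 − 143.990000·sin 21.25700°)/7.085397 = 1.713660
contact ratio ≈ 1.7137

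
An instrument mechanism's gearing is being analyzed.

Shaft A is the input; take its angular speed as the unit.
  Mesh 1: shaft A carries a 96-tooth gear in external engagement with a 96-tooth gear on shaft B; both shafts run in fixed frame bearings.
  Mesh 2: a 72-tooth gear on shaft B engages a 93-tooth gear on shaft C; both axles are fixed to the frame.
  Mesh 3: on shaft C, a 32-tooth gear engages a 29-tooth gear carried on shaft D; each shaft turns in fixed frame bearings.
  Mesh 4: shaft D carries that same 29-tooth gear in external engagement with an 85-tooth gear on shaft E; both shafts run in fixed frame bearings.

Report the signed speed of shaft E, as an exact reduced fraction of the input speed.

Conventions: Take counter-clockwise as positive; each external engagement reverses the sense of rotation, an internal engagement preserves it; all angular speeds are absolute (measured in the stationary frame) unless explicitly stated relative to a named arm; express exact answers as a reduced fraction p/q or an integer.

4-mesh fixed-axis compound train (all bearings frame-fixed)
mesh 1 [96T→96T]: |ω|/ω_in = 1×96/96 = 1, sense flips to −
mesh 2 [72T→93T]: |ω|/ω_in = 1×72/93 = 24/31, sense flips to +
mesh 3 [32T→29T]: |ω|/ω_in = (24/31)×32/29 = 768/899, sense flips to −
mesh 4 [29T→85T]: |ω|/ω_in = (768/899)×29/85 = 768/2635, sense flips to +
signed output speed (× input speed) = 768/2635

768/2635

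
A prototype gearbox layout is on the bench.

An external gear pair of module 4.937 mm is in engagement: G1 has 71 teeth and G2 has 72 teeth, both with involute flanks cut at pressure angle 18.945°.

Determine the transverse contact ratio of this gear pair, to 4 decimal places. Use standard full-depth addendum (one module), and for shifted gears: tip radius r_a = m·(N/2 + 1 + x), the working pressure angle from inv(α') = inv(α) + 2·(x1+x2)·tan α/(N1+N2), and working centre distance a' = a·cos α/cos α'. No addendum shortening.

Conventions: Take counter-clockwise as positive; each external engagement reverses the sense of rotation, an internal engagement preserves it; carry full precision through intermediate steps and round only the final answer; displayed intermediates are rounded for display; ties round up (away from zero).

class = single-mesh tooth geometry [involute pair 71T × 72T, m = 4.937]
base radii: r_b1 = 165.769592, r_b2 = 168.104375
tip radii: r_a1 = 180.200500, r_a2 = 182.669000
no profile shift: α' = α, a' = a
action lengths: √(r_a1²−r_b1²) = 70.658775, √(r_a2²−r_b2²) = 71.476447
base pitch p_b = π·m·cos α = 14.669874
CR = (70.658775 + 71.476447 − 352.995500·sin 18.94500°)/14.669874 = 1.876742
contact ratio ≈ 1.8767

1.8767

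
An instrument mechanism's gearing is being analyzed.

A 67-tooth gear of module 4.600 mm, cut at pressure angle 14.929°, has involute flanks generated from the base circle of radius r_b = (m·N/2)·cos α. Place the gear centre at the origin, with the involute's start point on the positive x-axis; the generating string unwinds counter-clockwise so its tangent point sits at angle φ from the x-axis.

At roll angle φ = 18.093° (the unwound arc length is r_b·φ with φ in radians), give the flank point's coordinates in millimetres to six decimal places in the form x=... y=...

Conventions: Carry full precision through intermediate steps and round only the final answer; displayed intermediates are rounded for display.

x=156.138394 y=1.547376

topology: single-mesh involute geometry — m = 4.600, N = 67
pitch radius r_p = m·N/2 = 4.600·67/2 = 154.100000
base radius r_b = r_p·cos α = 154.100000·cos 14.929° = 148.898479
roll angle φ = 18.093° = 0.31578242 rad
x = r_b·(cos φ + φ·sin φ) = 156.138394
y = r_b·(sin φ − φ·cos φ) = 1.547376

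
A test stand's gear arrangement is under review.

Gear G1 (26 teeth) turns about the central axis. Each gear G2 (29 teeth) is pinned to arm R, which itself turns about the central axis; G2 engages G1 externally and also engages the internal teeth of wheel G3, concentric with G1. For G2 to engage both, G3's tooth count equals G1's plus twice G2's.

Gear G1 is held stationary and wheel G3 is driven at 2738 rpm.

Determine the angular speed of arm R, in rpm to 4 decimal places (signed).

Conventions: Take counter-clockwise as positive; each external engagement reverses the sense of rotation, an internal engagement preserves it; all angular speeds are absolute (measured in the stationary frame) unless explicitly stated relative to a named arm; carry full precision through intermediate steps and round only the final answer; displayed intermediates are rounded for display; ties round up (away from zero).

recognized (axles ride arm R): planetary set, 26/29/84 teeth
normalise by the input: solve with ω_ring = 1, then scale by 2738 rpm
ring teeth: 26 + 2·29 = 84
26(ω_sun−ω_arm) = −84(ω_ring−ω_arm),  ω_sun = 0, ω_ring = 1
26(0−ω_arm) = −84(1−ω_arm)  ⇒  110·ω_arm = 84  ⇒  ω_arm = 42/55
scale: ω_arm = 42/55 × 2738 rpm = +2090.8364 rpm

+2090.8364 rpm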